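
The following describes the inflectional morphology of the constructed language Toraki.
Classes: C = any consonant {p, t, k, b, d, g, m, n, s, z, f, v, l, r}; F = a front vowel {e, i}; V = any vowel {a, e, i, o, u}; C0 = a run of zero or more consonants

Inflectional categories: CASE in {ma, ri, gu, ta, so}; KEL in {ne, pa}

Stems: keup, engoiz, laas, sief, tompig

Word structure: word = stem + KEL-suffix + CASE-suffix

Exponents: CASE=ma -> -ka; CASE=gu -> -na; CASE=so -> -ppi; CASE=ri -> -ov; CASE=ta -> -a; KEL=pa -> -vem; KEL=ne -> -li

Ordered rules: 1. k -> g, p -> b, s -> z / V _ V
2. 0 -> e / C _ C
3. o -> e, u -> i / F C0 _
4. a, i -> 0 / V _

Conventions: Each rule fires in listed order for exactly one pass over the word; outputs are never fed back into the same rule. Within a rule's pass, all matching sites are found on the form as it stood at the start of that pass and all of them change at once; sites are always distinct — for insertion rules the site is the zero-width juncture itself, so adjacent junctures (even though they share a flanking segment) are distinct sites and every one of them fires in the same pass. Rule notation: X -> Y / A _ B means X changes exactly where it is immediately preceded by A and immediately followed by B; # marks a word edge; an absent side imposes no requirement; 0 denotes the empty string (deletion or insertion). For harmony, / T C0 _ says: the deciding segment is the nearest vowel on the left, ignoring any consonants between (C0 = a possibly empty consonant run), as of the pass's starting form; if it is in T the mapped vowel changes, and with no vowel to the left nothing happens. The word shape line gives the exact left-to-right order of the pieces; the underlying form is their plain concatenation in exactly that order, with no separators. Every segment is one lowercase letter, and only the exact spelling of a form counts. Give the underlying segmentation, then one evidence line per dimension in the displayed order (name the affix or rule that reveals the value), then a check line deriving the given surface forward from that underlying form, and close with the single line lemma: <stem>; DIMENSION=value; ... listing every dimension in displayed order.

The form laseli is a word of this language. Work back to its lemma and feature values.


underlying: laas-li-a
CASE=ta - signalled by the affix -a
KEL=ne - signalled by the affix -li
check: laaslia -> laaslia -> laaselia -> laaselia -> laseli
lemma: laas; CASE=ta; KEL=ne


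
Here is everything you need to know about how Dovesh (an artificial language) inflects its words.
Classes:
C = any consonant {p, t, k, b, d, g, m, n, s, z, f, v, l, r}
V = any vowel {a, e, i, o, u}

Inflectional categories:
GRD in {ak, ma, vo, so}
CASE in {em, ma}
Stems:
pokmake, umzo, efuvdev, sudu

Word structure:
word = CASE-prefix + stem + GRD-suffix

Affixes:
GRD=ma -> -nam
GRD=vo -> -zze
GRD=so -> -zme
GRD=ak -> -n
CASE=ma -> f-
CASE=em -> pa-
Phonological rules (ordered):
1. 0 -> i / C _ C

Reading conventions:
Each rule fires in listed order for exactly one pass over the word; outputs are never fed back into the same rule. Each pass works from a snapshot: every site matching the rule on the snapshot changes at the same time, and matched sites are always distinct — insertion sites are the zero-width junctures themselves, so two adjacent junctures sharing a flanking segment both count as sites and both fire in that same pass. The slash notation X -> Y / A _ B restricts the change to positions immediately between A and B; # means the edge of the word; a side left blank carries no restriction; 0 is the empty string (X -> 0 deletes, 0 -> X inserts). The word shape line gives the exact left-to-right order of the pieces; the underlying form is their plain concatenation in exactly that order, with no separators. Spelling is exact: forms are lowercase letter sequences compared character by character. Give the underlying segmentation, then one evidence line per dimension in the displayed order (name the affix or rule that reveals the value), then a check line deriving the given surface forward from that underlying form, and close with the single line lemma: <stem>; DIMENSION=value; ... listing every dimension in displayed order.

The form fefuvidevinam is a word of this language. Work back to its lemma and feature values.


underlying: f-efuvdev-nam
GRD=ma - signalled by the affix -nam
CASE=ma - signalled by the affix f-
check: fefuvdevnam -> fefuvidevinam
lemma: efuvdev; GRD=ma; CASE=ma


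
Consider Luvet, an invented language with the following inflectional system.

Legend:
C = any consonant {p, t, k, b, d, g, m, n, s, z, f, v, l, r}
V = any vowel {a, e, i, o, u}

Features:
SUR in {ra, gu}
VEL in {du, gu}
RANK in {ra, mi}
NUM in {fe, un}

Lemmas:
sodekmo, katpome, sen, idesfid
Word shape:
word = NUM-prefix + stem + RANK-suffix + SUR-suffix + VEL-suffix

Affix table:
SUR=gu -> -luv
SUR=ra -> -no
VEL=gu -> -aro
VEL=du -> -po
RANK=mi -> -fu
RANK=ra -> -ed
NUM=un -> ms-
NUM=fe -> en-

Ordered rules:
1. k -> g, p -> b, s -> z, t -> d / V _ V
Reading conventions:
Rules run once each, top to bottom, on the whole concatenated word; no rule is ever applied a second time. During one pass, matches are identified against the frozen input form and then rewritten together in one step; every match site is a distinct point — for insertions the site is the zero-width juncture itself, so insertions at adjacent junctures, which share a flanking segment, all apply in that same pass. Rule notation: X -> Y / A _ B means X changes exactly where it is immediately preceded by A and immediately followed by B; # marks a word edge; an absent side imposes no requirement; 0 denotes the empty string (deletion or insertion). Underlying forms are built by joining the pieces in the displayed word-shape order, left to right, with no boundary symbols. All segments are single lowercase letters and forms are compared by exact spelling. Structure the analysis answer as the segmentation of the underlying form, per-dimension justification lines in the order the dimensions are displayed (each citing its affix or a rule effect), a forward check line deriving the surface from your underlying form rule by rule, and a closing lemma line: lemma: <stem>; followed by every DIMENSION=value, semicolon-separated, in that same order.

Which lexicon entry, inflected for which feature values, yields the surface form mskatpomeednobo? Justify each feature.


underlying: ms-katpome-ed-no-po
SUR=ra - signalled by the affix -no
VEL=du - signalled by the affix -po
RANK=ra - signalled by the affix -ed
NUM=un - signalled by the affix ms-
check: mskatpomeednopo -> mskatpomeednobo
lemma: katpome; SUR=ra; VEL=du; RANK=ra; NUM=un


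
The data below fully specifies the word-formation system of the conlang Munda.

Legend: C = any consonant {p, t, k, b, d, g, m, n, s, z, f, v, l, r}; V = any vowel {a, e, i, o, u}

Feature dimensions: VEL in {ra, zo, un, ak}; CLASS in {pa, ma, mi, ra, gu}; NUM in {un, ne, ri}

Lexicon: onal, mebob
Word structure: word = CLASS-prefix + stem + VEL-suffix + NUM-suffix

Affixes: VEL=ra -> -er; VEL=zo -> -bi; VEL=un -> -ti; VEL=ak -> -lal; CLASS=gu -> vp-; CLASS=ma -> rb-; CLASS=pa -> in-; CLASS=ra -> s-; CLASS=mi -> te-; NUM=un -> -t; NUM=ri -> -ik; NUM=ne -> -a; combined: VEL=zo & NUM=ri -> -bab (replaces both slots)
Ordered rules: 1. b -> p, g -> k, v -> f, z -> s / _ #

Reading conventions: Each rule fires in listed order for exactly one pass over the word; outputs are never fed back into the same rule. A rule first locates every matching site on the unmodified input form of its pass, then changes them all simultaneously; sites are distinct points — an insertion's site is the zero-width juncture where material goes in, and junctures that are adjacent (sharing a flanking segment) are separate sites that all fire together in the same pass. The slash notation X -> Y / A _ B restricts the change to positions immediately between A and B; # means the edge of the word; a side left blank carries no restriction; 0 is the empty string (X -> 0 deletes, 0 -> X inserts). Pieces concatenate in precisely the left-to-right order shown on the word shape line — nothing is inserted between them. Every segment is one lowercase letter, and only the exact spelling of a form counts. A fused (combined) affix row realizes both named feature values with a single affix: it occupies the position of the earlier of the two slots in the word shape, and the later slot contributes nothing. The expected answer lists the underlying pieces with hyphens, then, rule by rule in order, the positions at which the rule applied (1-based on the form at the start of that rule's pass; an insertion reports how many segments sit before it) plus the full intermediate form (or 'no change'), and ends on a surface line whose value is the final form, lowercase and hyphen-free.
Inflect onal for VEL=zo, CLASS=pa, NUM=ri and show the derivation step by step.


underlying: in-onal-bab
1. b -> p, g -> k, v -> f, z -> s / _ #: fires at position(s) 9: inonalbap
surface: inonalbap


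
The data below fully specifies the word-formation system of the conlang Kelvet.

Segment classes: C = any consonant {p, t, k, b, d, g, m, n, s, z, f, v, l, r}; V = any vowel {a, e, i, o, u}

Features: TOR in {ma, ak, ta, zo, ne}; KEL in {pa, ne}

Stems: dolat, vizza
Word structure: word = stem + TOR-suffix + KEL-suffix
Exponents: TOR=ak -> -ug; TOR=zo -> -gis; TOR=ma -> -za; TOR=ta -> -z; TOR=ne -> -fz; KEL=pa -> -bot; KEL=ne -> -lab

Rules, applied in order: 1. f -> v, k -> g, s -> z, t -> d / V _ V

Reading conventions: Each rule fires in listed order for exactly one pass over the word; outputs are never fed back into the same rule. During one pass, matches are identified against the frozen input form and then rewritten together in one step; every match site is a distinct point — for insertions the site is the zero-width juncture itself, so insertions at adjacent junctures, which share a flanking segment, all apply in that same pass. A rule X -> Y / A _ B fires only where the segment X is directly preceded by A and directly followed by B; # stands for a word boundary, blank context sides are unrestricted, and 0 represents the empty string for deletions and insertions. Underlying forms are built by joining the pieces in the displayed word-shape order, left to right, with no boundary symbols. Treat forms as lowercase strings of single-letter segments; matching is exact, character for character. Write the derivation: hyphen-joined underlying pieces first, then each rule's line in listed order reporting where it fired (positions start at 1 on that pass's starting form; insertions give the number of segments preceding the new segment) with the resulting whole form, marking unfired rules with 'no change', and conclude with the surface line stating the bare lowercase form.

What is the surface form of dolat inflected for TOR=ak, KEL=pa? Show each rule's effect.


underlying: dolat-ug-bot
1. f -> v, k -> g, s -> z, t -> d / V _ V: fires at position(s) 5: doladugbot
surface: doladugbot


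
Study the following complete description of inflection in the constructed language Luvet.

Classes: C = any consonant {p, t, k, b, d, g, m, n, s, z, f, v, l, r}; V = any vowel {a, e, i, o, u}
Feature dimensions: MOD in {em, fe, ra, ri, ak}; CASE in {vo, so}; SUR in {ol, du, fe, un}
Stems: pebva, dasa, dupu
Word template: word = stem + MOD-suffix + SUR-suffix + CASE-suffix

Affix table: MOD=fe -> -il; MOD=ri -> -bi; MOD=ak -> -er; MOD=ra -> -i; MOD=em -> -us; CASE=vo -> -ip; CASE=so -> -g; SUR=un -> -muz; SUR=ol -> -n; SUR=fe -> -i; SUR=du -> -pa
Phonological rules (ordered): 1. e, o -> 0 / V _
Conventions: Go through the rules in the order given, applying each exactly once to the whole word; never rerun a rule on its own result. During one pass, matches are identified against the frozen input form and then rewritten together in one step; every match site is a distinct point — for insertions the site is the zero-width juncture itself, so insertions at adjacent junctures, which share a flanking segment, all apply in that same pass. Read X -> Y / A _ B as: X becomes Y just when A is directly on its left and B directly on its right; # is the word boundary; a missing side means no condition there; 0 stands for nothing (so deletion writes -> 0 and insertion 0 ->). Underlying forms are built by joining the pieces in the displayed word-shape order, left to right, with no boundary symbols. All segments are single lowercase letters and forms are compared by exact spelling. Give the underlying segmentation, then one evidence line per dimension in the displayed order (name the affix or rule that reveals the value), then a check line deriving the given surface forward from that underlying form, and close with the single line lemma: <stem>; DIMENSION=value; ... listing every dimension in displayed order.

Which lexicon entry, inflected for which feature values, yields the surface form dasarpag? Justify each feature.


underlying: dasa-er-pa-g
MOD=ak - signalled by the affix -er
CASE=so - signalled by the affix -g
SUR=du - signalled by the affix -pa
check: dasaerpag -> dasarpag
lemma: dasa; MOD=ak; CASE=so; SUR=du


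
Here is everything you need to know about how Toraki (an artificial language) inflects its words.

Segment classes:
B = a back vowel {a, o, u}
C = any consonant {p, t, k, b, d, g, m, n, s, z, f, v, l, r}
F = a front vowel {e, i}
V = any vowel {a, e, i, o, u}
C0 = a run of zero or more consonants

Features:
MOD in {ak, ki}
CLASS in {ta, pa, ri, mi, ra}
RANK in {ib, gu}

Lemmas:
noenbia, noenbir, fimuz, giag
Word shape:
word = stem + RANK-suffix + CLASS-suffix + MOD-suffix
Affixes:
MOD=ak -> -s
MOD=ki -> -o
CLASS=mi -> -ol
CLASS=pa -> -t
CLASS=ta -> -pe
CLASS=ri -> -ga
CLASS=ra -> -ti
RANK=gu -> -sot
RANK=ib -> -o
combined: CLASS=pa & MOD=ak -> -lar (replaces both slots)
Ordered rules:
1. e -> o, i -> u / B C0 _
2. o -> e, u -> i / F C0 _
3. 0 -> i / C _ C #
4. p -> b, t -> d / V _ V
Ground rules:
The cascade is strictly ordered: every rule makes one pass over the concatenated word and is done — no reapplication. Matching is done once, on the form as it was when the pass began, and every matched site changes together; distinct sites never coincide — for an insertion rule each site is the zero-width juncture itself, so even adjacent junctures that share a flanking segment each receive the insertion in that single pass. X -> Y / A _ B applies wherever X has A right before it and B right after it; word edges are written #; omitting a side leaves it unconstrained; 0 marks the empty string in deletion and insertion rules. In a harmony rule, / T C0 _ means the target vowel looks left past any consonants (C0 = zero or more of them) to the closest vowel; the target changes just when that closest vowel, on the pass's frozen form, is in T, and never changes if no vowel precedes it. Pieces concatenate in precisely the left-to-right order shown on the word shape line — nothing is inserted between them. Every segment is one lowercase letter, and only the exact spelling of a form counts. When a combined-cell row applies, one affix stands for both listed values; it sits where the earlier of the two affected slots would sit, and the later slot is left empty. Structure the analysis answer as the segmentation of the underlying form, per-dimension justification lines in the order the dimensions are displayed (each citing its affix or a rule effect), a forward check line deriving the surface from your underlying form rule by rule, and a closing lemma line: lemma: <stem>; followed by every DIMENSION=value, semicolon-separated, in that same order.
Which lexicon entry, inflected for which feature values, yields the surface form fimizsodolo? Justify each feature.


underlying: fimuz-sot-ol-o
MOD=ki - signalled by the affix -o
CLASS=mi - signalled by the affix -ol
RANK=gu - signalled by the affix -sot
check: fimuzsotolo -> fimuzsotolo -> fimizsotolo -> fimizsotolo -> fimizsodolo
lemma: fimuz; MOD=ki; CLASS=mi; RANK=gu


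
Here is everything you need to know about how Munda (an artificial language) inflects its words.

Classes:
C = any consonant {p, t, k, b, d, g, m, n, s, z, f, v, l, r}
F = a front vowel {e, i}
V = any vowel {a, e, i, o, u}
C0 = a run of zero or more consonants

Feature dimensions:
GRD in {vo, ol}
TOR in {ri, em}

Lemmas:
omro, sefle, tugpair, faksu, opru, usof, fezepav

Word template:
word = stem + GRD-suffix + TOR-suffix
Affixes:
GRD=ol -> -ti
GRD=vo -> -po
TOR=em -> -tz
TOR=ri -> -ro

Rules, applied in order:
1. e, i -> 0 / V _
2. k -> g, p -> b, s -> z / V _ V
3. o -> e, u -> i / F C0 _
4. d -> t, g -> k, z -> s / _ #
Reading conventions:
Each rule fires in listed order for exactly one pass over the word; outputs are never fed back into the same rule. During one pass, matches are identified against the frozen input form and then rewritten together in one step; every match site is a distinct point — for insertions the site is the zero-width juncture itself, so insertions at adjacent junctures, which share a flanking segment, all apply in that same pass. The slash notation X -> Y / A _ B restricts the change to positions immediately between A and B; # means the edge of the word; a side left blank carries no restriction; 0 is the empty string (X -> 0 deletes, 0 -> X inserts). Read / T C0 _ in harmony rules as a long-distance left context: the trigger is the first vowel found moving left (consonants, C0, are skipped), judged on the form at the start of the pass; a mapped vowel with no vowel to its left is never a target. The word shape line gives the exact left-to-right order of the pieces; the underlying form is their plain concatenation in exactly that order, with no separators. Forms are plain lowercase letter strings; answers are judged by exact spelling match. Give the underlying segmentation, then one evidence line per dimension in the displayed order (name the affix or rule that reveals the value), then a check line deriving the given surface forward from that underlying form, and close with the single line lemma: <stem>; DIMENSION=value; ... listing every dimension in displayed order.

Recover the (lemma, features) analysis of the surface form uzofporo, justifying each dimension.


underlying: usof-po-ro
GRD=vo - signalled by the affix -po
TOR=ri - signalled by the affix -ro
check: usofporo -> usofporo -> uzofporo -> uzofporo -> uzofporo
lemma: usof; GRD=vo; TOR=ri


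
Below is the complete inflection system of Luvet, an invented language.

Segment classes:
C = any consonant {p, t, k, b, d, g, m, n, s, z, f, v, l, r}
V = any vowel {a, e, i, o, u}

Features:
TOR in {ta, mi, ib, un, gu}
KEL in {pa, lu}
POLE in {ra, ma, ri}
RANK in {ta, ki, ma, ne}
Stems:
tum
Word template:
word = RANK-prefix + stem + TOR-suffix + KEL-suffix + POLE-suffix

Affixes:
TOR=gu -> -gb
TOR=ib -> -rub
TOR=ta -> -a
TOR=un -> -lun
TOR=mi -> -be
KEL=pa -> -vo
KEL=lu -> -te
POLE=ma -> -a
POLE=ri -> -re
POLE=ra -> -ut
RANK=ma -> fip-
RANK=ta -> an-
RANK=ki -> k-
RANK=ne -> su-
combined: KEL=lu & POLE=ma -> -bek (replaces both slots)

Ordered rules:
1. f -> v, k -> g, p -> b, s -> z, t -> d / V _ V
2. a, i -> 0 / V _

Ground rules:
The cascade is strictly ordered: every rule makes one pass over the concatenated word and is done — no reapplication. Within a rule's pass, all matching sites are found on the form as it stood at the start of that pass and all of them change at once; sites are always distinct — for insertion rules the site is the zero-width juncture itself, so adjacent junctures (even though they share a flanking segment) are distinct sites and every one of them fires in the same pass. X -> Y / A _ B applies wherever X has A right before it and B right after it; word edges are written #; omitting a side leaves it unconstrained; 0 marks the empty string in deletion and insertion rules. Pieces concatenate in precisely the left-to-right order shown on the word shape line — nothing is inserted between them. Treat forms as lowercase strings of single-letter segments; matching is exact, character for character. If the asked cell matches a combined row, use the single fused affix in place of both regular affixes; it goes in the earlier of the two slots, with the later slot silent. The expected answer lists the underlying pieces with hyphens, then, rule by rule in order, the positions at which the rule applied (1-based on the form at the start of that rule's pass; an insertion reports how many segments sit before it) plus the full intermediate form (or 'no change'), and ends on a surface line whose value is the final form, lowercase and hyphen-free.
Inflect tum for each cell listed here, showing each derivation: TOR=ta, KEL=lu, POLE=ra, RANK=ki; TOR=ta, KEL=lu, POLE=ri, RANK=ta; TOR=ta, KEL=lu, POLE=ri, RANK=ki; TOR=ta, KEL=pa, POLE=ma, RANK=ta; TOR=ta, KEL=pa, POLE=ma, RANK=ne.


cell TOR=ta, KEL=lu, POLE=ra, RANK=ki:
underlying: k-tum-a-te-ut
1. f -> v, k -> g, p -> b, s -> z, t -> d / V _ V: fires at position(s) 6: ktumadeut
2. a, i -> 0 / V _: no change
surface: ktumadeut

cell TOR=ta, KEL=lu, POLE=ri, RANK=ta:
underlying: an-tum-a-te-re
1. f -> v, k -> g, p -> b, s -> z, t -> d / V _ V: fires at position(s) 7: antumadere
2. a, i -> 0 / V _: no change
surface: antumadere

cell TOR=ta, KEL=lu, POLE=ri, RANK=ki:
underlying: k-tum-a-te-re
1. f -> v, k -> g, p -> b, s -> z, t -> d / V _ V: fires at position(s) 6: ktumadere
2. a, i -> 0 / V _: no change
surface: ktumadere

cell TOR=ta, KEL=pa, POLE=ma, RANK=ta:
underlying: an-tum-a-vo-a
1. f -> v, k -> g, p -> b, s -> z, t -> d / V _ V: no change
2. a, i -> 0 / V _: fires at position(s) 9: antumavo
surface: antumavo

cell TOR=ta, KEL=pa, POLE=ma, RANK=ne:
underlying: su-tum-a-vo-a
1. f -> v, k -> g, p -> b, s -> z, t -> d / V _ V: fires at position(s) 3: sudumavoa
2. a, i -> 0 / V _: fires at position(s) 9: sudumavo
surface: sudumavo


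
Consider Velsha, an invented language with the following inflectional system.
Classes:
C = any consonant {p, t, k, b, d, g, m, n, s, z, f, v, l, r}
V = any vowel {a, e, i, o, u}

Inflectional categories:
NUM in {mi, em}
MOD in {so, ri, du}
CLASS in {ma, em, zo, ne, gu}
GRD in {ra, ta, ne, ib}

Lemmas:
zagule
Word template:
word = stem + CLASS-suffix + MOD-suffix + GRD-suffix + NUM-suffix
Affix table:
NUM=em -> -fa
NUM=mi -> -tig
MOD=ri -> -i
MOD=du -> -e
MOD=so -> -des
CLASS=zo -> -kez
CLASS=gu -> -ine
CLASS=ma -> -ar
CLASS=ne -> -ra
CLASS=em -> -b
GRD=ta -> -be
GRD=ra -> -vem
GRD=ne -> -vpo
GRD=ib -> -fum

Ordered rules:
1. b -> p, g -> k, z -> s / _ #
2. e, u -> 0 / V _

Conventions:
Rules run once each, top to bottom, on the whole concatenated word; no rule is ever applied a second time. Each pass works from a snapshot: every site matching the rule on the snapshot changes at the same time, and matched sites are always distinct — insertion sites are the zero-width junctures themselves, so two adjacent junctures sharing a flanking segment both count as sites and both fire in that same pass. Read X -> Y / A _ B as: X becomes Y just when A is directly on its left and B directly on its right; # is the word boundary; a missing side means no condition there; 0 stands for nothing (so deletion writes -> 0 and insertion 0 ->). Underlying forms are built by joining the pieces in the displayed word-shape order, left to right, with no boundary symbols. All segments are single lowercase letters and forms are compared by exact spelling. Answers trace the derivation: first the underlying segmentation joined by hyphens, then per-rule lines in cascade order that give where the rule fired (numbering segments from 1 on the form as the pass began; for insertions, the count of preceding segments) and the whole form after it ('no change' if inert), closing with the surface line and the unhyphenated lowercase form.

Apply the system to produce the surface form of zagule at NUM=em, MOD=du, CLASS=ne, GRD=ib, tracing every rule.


underlying: zagule-ra-e-fum-fa
1. b -> p, g -> k, z -> s / _ #: no change
2. e, u -> 0 / V _: fires at position(s) 9: zagulerafumfa
surface: zagulerafumfa


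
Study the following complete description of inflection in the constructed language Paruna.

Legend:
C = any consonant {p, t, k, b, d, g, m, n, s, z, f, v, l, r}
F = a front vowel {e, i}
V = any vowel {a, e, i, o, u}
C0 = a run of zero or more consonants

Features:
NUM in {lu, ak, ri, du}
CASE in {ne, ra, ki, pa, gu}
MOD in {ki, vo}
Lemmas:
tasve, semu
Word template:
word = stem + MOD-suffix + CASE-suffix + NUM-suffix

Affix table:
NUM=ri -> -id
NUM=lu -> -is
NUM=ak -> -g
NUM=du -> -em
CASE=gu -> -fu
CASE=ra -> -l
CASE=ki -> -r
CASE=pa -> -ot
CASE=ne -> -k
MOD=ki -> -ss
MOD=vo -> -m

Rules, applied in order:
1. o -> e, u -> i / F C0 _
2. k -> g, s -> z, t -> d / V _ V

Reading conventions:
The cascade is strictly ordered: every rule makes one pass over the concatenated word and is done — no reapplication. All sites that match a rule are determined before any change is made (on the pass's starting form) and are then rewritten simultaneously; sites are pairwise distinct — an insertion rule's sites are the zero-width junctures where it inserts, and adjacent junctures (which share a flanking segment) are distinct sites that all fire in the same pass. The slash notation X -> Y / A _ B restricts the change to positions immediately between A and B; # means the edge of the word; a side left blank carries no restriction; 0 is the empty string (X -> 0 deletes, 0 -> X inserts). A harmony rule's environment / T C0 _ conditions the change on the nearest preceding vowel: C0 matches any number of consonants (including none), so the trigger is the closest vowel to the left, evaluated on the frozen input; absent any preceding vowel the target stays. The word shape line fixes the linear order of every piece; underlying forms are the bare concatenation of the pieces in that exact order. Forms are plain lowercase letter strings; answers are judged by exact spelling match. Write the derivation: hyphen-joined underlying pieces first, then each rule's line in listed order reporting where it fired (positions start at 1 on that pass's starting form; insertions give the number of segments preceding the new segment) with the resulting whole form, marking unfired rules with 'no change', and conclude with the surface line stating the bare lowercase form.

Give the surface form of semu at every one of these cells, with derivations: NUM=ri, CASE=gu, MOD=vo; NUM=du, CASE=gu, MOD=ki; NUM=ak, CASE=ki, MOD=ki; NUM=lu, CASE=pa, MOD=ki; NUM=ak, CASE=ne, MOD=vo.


cell NUM=ri, CASE=gu, MOD=vo:
underlying: semu-m-fu-id
1. o -> e, u -> i / F C0 _: fires at position(s) 4: semimfuid
2. k -> g, s -> z, t -> d / V _ V: no change
surface: semimfuid

cell NUM=du, CASE=gu, MOD=ki:
underlying: semu-ss-fu-em
1. o -> e, u -> i / F C0 _: fires at position(s) 4: semissfuem
2. k -> g, s -> z, t -> d / V _ V: no change
surface: semissfuem

cell NUM=ak, CASE=ki, MOD=ki:
underlying: semu-ss-r-g
1. o -> e, u -> i / F C0 _: fires at position(s) 4: semissrg
2. k -> g, s -> z, t -> d / V _ V: no change
surface: semissrg

cell NUM=lu, CASE=pa, MOD=ki:
underlying: semu-ss-ot-is
1. o -> e, u -> i / F C0 _: fires at position(s) 4: semissotis
2. k -> g, s -> z, t -> d / V _ V: fires at position(s) 8: semissodis
surface: semissodis

cell NUM=ak, CASE=ne, MOD=vo:
underlying: semu-m-k-g
1. o -> e, u -> i / F C0 _: fires at position(s) 4: semimkg
2. k -> g, s -> z, t -> d / V _ V: no change
surface: semimkg


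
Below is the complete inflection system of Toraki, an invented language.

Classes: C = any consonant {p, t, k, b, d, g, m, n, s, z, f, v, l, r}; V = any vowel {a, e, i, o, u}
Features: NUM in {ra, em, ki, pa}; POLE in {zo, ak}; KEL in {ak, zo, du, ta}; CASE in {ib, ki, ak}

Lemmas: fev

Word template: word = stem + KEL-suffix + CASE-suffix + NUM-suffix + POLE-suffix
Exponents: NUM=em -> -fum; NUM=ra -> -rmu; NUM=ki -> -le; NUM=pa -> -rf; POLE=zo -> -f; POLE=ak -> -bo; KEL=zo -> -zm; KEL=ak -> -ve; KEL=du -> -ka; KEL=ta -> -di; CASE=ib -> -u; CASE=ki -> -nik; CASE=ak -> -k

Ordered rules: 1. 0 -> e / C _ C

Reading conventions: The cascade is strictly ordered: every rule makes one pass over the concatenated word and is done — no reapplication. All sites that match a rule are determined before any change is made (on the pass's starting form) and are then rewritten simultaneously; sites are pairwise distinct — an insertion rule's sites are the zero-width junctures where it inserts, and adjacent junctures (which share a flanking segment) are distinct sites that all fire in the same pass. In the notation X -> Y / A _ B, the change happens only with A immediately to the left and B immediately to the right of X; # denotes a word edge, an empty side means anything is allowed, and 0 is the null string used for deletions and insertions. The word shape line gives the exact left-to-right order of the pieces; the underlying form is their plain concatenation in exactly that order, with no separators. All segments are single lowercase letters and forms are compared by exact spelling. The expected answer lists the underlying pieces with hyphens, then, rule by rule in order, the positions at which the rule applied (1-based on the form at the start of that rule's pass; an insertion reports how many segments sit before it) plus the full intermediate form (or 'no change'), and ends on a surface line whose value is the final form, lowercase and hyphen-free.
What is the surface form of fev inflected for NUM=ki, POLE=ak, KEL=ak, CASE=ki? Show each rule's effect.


underlying: fev-ve-nik-le-bo
1. 0 -> e / C _ C: inserts after position(s) 3, 8: fevevenikelebo
surface: fevevenikelebo


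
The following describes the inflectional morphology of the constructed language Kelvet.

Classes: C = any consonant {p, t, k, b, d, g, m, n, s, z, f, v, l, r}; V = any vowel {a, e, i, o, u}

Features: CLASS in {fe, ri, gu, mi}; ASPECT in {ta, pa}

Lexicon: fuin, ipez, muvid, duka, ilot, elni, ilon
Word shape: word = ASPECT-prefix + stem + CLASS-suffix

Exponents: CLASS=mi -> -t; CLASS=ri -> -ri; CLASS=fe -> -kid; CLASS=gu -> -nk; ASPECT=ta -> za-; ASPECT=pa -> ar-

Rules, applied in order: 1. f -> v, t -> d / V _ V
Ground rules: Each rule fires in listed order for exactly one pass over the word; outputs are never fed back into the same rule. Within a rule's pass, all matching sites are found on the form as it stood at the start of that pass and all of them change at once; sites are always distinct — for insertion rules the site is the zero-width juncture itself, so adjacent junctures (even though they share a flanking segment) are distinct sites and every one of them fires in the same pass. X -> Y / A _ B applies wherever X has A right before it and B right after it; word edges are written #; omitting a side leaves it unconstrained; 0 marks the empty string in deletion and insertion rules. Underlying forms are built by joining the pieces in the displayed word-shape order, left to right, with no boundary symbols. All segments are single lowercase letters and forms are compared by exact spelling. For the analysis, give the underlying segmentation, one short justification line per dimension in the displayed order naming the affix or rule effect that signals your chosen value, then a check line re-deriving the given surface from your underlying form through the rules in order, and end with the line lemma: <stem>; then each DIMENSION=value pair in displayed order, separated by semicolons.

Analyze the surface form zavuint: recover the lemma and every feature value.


underlying: za-fuin-t
CLASS=mi - signalled by the affix -t
ASPECT=ta - signalled by the affix za-
check: zafuint -> zavuint
lemma: fuin; CLASS=mi; ASPECT=ta


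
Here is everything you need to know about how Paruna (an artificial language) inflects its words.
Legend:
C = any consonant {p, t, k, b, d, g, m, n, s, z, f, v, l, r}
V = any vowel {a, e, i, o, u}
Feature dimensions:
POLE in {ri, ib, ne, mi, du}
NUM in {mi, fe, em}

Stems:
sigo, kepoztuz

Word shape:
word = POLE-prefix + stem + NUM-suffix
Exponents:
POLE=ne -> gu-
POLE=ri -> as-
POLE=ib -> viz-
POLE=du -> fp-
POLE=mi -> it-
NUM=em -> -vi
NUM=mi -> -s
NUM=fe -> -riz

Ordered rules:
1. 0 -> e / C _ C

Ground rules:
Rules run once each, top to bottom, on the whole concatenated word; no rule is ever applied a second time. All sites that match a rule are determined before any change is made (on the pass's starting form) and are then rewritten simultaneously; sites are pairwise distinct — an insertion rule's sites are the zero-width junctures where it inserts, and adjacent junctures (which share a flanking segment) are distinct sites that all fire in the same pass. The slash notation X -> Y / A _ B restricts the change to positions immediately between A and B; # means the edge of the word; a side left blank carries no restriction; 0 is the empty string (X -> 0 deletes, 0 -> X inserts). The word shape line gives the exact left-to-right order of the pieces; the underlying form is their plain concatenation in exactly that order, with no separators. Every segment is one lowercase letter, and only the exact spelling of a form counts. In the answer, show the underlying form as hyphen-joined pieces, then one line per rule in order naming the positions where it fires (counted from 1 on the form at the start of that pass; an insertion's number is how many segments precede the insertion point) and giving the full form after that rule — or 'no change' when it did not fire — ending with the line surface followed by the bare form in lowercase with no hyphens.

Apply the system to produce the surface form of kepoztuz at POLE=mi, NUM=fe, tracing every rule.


underlying: it-kepoztuz-riz
1. 0 -> e / C _ C: inserts after position(s) 2, 7, 10: itekepozetuzeriz
surface: itekepozetuzeriz


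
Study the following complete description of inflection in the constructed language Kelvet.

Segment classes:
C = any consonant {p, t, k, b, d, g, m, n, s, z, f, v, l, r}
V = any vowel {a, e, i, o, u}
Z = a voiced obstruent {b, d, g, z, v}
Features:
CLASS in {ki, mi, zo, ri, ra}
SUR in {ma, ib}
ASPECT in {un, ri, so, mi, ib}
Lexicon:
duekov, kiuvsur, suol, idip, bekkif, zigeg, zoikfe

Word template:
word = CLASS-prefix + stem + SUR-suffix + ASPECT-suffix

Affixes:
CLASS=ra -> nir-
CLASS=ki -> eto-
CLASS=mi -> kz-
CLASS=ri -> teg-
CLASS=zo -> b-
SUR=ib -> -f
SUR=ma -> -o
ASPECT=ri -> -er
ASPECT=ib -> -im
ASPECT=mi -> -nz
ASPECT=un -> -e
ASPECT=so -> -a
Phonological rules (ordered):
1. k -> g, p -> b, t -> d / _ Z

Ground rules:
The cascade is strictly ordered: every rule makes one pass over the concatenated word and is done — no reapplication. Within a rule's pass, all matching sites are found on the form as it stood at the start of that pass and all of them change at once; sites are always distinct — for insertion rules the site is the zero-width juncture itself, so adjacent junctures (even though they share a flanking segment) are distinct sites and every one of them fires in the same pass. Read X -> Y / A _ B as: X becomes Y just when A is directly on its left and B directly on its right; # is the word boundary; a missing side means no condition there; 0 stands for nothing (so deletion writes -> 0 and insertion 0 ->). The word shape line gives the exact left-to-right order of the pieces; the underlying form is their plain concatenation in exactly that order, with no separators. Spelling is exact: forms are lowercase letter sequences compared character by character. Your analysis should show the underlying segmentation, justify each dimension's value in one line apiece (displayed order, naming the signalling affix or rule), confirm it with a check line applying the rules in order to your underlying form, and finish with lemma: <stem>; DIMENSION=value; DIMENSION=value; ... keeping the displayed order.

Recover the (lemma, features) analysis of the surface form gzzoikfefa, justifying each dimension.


underlying: kz-zoikfe-f-a
CLASS=mi - signalled by the affix kz-
SUR=ib - signalled by the affix -f
ASPECT=so - signalled by the affix -a
check: kzzoikfefa -> gzzoikfefa
lemma: zoikfe; CLASS=mi; SUR=ib; ASPECT=so


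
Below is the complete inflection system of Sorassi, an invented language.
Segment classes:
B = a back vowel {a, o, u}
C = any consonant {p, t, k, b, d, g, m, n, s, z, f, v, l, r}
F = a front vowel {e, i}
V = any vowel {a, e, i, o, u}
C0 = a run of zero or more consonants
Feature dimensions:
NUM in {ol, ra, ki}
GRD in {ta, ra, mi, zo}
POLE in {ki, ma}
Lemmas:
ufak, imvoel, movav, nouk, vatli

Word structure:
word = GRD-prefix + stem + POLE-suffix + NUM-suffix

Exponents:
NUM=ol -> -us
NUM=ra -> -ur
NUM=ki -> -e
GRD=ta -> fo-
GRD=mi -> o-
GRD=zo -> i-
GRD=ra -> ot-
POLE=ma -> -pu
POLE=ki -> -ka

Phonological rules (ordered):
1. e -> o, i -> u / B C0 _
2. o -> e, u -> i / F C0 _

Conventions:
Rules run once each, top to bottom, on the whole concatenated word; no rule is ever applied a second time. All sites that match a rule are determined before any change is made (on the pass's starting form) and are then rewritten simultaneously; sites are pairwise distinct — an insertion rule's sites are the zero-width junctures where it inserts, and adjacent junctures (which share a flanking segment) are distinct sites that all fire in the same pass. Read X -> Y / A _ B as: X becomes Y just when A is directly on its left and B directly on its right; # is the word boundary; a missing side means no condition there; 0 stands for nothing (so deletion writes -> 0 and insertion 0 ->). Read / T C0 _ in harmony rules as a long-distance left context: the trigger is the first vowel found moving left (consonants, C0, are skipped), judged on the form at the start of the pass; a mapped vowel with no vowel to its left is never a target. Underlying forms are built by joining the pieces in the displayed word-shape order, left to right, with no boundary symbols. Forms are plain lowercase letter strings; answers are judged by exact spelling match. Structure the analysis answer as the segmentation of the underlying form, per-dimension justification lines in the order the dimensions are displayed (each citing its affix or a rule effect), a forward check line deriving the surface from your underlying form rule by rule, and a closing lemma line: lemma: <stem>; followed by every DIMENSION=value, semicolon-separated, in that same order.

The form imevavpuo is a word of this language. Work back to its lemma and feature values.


underlying: i-movav-pu-e
NUM=ki - signalled by the affix -e
GRD=zo - signalled by the affix i-
POLE=ma - signalled by the affix -pu
check: imovavpue -> imovavpuo -> imevavpuo
lemma: movav; NUM=ki; GRD=zo; POLE=ma


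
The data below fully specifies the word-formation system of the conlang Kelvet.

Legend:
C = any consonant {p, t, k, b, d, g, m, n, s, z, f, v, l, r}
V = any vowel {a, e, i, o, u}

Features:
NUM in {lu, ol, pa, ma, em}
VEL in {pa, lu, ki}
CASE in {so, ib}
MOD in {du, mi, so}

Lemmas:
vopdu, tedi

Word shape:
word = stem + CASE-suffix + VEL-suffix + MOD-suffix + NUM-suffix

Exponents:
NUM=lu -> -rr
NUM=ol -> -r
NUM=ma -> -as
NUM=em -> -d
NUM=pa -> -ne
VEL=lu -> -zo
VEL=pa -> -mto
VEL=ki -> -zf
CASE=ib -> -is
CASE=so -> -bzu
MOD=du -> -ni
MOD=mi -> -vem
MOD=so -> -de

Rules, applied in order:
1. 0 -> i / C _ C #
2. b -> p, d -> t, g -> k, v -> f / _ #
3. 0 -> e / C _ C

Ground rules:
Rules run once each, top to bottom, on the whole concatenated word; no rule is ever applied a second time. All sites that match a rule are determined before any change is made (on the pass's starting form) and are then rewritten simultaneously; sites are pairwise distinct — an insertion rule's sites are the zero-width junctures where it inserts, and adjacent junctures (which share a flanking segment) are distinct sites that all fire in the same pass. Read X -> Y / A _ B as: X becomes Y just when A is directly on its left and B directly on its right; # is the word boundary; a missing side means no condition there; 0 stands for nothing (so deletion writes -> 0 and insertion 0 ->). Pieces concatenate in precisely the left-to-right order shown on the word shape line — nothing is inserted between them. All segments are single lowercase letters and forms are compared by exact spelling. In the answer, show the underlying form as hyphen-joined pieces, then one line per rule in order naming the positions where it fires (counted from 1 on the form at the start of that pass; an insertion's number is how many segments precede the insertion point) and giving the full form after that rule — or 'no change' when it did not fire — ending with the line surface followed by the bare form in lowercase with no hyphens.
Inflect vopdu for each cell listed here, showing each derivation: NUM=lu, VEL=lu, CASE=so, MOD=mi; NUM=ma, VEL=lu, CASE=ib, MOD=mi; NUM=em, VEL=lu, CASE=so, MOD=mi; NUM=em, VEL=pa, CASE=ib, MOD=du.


cell NUM=lu, VEL=lu, CASE=so, MOD=mi:
underlying: vopdu-bzu-zo-vem-rr
1. 0 -> i / C _ C #: inserts after position(s) 14: vopdubzuzovemrir
2. b -> p, d -> t, g -> k, v -> f / _ #: no change
3. 0 -> e / C _ C: inserts after position(s) 3, 6, 13: vopedubezuzovemerir
surface: vopedubezuzovemerir

cell NUM=ma, VEL=lu, CASE=ib, MOD=mi:
underlying: vopdu-is-zo-vem-as
1. 0 -> i / C _ C #: no change
2. b -> p, d -> t, g -> k, v -> f / _ #: no change
3. 0 -> e / C _ C: inserts after position(s) 3, 7: vopeduisezovemas
surface: vopeduisezovemas

cell NUM=em, VEL=lu, CASE=so, MOD=mi:
underlying: vopdu-bzu-zo-vem-d
1. 0 -> i / C _ C #: inserts after position(s) 13: vopdubzuzovemid
2. b -> p, d -> t, g -> k, v -> f / _ #: fires at position(s) 15: vopdubzuzovemit
3. 0 -> e / C _ C: inserts after position(s) 3, 6: vopedubezuzovemit
surface: vopedubezuzovemit

cell NUM=em, VEL=pa, CASE=ib, MOD=du:
underlying: vopdu-is-mto-ni-d
1. 0 -> i / C _ C #: no change
2. b -> p, d -> t, g -> k, v -> f / _ #: fires at position(s) 13: vopduismtonit
3. 0 -> e / C _ C: inserts after position(s) 3, 7, 8: vopeduisemetonit
surface: vopeduisemetonit
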